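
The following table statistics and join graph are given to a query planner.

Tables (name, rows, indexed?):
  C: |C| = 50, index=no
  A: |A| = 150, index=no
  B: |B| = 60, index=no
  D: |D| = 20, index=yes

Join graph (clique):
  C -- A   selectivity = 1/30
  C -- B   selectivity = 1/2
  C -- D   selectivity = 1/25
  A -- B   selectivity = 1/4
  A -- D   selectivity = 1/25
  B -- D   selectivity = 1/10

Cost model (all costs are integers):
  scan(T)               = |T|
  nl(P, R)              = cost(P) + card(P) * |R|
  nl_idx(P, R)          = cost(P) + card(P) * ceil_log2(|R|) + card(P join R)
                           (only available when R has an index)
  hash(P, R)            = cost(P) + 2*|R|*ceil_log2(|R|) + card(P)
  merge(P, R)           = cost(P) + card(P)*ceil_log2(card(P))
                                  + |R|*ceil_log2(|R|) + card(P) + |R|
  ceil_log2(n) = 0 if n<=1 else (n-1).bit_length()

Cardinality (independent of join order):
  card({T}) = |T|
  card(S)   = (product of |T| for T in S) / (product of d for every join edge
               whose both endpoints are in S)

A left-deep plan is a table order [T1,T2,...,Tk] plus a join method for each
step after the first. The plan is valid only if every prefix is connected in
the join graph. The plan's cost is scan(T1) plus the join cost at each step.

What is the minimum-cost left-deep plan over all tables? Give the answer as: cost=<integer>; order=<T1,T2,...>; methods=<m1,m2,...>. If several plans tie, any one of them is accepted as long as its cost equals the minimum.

cost=1672; order=A,D,C,B; methods=hash,hash,merge

Selinger DP (subsets sized 1..n):
  {C}: scan cost=50, card=50
  {A}: scan cost=150, card=150
  {B}: scan cost=60, card=60
  {D}: scan cost=20, card=20
  {AC}: card=250; try (C,hash)→900, (A,merge)→1750, (C,merge)→1850, (A,hash)→2500, (A,nl)→7550, (C,nl)→7650; best=900 via (C,hash)
  {BC}: card=1500; try (C,hash)→720, (B,hash)→820, (B,merge)→820, (C,merge)→830, (B,nl)→3050, (C,nl)→3060; best=720 via (C,hash)
  {CD}: card=40; try (D,hash)→300, (D,nl_idx)→340, (C,merge)→490, (D,merge)→520, (C,hash)→640, (C,nl)→1020 …(+1); best=300 via (D,hash)
  {AB}: card=2250; try (B,hash)→1020, (A,merge)→1830, (B,merge)→1920, (A,hash)→2520, (A,nl)→9060, (B,nl)→9150; best=1020 via (B,hash)
  {AD}: card=120; try (D,hash)→500, (D,nl_idx)→1020, (A,merge)→1490, (D,merge)→1620, (A,hash)→2440, (A,nl)→3020 …(+1); best=500 via (D,hash)
  {BD}: card=120; try (D,hash)→320, (D,nl_idx)→480, (B,merge)→560, (D,merge)→600, (B,hash)→760, (B,nl)→1220 …(+1); best=320 via (D,hash)
  {ABC}: card=1875; try (B,hash)→1870, (B,merge)→3570, (C,hash)→3870, (A,hash)→4620, (B,nl)→15900, (A,merge)→20070 …(+3); best=1870 via (B,hash)
  {ACD}: card=8; try (C,hash)→1220, (D,hash)→1350, (C,merge)→1810, (A,merge)→1930, (D,nl_idx)→2158, (A,hash)→2740 …(+4); best=1220 via (C,hash)
  {BCD}: card=120; try (B,merge)→1000, (C,hash)→1040, (B,hash)→1060, (C,merge)→1630, (D,hash)→2420, (B,nl)→2700 …(+4); best=1000 via (B,merge)
  {ABD}: card=180; try (B,hash)→1340, (B,merge)→1880, (A,merge)→2630, (A,hash)→2840, (D,hash)→3470, (B,nl)→7700 …(+4); best=1340 via (B,hash)
  {ABCD}: card=6; try (B,merge)→1672, (B,nl)→1700, (B,hash)→1948, (C,hash)→2120, (C,merge)→3310, (A,merge)→3310 …(+7); best=1672 via (B,merge)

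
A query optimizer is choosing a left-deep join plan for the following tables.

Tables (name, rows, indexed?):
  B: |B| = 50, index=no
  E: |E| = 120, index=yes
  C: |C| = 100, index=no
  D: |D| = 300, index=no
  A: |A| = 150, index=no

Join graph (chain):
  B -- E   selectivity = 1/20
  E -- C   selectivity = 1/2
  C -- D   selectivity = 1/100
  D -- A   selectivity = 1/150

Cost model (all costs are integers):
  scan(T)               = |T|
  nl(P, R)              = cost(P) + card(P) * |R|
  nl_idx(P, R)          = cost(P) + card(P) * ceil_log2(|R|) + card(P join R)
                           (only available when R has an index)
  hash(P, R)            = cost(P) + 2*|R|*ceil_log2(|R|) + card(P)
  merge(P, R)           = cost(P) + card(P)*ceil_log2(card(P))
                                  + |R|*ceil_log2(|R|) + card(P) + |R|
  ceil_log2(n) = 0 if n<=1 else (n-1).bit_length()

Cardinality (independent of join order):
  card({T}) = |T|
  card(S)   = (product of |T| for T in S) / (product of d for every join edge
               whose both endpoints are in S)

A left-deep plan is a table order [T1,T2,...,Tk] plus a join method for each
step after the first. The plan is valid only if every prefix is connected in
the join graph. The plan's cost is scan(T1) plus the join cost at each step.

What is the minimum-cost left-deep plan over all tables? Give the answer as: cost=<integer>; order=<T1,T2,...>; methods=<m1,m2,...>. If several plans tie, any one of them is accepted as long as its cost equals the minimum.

Selinger DP (subsets sized 1..n):
  {B}: scan cost=50, card=50
  {E}: scan cost=120, card=120
  {C}: scan cost=100, card=100
  {D}: scan cost=300, card=300
  {A}: scan cost=150, card=150
  {BE}: card=300; try (E,nl_idx)→700, (B,hash)→840, (E,merge)→1360, (B,merge)→1430, (E,hash)→1780, (E,nl)→6050 …(+1); best=700 via (E,nl_idx)
  {CE}: card=6000; try (C,hash)→1640, (E,merge)→1860, (E,hash)→1880, (C,merge)→1880, (E,nl_idx)→6800, (E,nl)→12100 …(+1); best=1640 via (C,hash)
  {CD}: card=300; try (C,hash)→2000, (D,merge)→3900, (C,merge)→4100, (D,hash)→5600, (D,nl)→30100, (C,nl)→30300; best=2000 via (C,hash)
  {AD}: card=300; try (A,hash)→3000, (D,merge)→4500, (A,merge)→4650, (D,hash)→5700, (D,nl)→45150, (A,nl)→45300; best=3000 via (A,hash)
  {BCE}: card=15000; try (C,hash)→2400, (C,merge)→4500, (B,hash)→8240, (C,nl)→30700, (B,merge)→85990, (B,nl)→301640; best=2400 via (C,hash)
  {CDE}: card=18000; try (E,hash)→3980, (E,merge)→5960, (D,hash)→13040, (E,nl_idx)→22100, (E,nl)→38000, (D,merge)→88640 …(+1); best=3980 via (E,hash)
  {ACD}: card=300; try (C,hash)→4700, (A,hash)→4700, (A,merge)→6350, (C,merge)→6800, (C,nl)→33000, (A,nl)→47000; best=4700 via (C,hash)
  {BCDE}: card=45000; try (B,hash)→22580, (D,hash)→22800, (D,merge)→230400, (B,merge)→292330, (B,nl)→903980, (D,nl)→4502400; best=22580 via (B,hash)
  {ACDE}: card=18000; try (E,hash)→6680, (E,merge)→8660, (A,hash)→24380, (E,nl_idx)→24800, (E,nl)→40700, (A,merge)→293330 …(+1); best=6680 via (E,hash)
  {ABCDE}: card=45000; try (B,hash)→25280, (A,hash)→69980, (B,merge)→295030, (A,merge)→788930, (B,nl)→906680, (A,nl)→6772580; best=25280 via (B,hash)

cost=25280; order=D,A,C,E,B; methods=hash,hash,hash,hash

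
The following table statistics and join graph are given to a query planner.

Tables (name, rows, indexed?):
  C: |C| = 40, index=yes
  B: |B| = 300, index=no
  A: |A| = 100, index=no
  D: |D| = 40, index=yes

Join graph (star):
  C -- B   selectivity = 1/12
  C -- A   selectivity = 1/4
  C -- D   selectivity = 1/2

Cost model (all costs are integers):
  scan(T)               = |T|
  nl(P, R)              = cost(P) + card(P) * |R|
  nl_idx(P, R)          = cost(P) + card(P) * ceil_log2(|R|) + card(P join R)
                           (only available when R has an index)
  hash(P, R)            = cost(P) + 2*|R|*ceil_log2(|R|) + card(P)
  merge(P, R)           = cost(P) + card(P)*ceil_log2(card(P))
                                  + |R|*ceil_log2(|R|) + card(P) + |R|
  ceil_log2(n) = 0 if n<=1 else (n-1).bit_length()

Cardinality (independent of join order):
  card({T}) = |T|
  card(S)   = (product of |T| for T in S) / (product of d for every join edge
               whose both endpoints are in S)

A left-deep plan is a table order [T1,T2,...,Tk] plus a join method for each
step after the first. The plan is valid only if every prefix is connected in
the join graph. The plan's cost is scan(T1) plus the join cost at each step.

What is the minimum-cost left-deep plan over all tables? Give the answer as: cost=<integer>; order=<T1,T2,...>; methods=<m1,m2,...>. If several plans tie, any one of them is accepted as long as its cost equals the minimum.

Selinger DP (subsets sized 1..n):
  {C}: scan cost=40, card=40
  {B}: scan cost=300, card=300
  {A}: scan cost=100, card=100
  {D}: scan cost=40, card=40
  {BC}: card=1000; try (C,hash)→1080, (C,nl_idx)→3100, (B,merge)→3320, (C,merge)→3580, (B,hash)→5480, (B,nl)→12040 …(+1); best=1080 via (C,hash)
  {AC}: card=1000; try (C,hash)→680, (A,merge)→1120, (C,merge)→1180, (A,hash)→1480, (C,nl_idx)→1700, (A,nl)→4040 …(+1); best=680 via (C,hash)
  {CD}: card=800; try (D,hash)→560, (C,hash)→560, (D,merge)→600, (C,merge)→600, (D,nl_idx)→1080, (C,nl_idx)→1080 …(+2); best=560 via (D,hash)
  {ABC}: card=25000; try (A,hash)→3480, (B,hash)→7080, (A,merge)→12880, (B,merge)→14680, (A,nl)→101080, (B,nl)→300680; best=3480 via (A,hash)
  {BCD}: card=20000; try (D,hash)→2560, (B,hash)→6760, (D,merge)→12360, (B,merge)→12360, (D,nl_idx)→27080, (D,nl)→41080 …(+1); best=2560 via (D,hash)
  {ACD}: card=20000; try (D,hash)→2160, (A,hash)→2760, (A,merge)→10160, (D,merge)→11960, (D,nl_idx)→26680, (D,nl)→40680 …(+1); best=2160 via (D,hash)
  {ABCD}: card=500000; try (A,hash)→23960, (B,hash)→27560, (D,hash)→28960, (A,merge)→323360, (B,merge)→325160, (D,merge)→403760 …(+4); best=23960 via (A,hash)

cost=23960; order=B,C,D,A; methods=hash,hash,hash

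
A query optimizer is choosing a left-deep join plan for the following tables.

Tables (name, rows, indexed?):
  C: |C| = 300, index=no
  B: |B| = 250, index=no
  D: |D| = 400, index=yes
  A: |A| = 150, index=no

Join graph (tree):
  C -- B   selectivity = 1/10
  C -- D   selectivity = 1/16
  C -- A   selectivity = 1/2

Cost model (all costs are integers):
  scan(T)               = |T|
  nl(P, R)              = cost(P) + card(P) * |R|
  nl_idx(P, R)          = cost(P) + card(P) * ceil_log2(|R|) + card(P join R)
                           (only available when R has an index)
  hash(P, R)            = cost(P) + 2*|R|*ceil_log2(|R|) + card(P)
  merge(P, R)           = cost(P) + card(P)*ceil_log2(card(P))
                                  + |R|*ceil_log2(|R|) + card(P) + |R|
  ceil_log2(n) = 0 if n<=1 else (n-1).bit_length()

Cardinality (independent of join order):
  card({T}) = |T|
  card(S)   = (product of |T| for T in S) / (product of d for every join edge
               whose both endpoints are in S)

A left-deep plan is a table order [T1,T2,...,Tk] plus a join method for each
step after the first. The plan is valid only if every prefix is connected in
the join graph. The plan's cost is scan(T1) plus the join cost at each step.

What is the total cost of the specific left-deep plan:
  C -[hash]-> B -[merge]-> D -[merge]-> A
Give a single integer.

3677450

step 1: scan C: cost=300, card=300
step 2: join B via hash
    card(P join B) = 300*250/(10) = 7500
    cost = 300 + 2*250*8 + 300 = 4600
step 3: join D via merge
    card(P join D) = 7500*400/(16) = 187500
    cost = 4600 + 7500*13 + 400*9 + 7500 + 400 = 113600
step 4: join A via merge
    card(P join A) = 187500*150/(2) = 14062500
    cost = 113600 + 187500*18 + 150*8 + 187500 + 150 = 3677450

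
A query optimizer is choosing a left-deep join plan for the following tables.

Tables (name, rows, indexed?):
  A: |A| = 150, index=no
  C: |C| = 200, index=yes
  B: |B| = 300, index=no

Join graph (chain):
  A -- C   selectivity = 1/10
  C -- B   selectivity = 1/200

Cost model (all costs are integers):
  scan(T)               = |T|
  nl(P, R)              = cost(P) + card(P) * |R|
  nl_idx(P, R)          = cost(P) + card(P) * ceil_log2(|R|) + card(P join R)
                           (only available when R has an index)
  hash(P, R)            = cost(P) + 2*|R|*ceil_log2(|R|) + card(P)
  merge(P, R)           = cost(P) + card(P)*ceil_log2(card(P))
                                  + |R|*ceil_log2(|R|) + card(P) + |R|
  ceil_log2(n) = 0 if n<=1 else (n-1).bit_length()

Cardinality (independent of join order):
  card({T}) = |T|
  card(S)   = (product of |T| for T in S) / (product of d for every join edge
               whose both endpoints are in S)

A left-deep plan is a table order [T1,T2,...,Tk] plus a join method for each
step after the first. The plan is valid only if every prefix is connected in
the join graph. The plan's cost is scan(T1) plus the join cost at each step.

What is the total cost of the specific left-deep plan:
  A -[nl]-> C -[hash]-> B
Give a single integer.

step 1: scan A: cost=150, card=150
step 2: join C via nl
    card(P join C) = 150*200/(10) = 3000
    cost = 150 + 150*200 = 30150
step 3: join B via hash
    card(P join B) = 3000*300/(200) = 4500
    cost = 30150 + 2*300*9 + 3000 = 38550

38550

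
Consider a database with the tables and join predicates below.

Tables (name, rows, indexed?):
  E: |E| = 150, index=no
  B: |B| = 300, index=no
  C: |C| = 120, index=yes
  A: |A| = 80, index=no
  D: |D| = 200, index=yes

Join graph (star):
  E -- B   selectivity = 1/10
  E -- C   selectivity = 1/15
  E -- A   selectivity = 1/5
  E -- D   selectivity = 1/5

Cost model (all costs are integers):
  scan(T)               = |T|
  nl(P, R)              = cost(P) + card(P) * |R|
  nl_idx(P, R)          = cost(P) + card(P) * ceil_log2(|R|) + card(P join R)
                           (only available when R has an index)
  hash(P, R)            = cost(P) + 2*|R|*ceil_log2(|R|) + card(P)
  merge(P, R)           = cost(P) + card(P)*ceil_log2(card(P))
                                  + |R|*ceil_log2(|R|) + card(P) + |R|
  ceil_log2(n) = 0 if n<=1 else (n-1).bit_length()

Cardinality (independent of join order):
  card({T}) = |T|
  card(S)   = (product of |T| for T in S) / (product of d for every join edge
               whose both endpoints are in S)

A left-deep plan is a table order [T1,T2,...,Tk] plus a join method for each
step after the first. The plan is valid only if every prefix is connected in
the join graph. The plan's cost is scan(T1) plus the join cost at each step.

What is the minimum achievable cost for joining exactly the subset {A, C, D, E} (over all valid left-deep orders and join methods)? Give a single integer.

26700

Selinger DP over subsets of {A,C,D,E}:
  {E}: scan cost=150, card=150
  {C}: scan cost=120, card=120
  {A}: scan cost=80, card=80
  {D}: scan cost=200, card=200
  {CE}: card=1200; try (C,hash)→1980, (C,nl_idx)→2400, (E,merge)→2430, (C,merge)→2460, (E,hash)→2640, (E,nl)→18120 …(+1); best=1980 via (C,hash)
  {AE}: card=2400; try (A,hash)→1420, (E,merge)→2070, (A,merge)→2140, (E,hash)→2560, (E,nl)→12080, (A,nl)→12150; best=1420 via (A,hash)
  {DE}: card=6000; try (E,hash)→2800, (D,merge)→3300, (E,merge)→3350, (D,hash)→3500, (D,nl_idx)→7350, (D,nl)→30150 …(+1); best=2800 via (E,hash)
  {ACE}: card=19200; try (A,hash)→4300, (C,hash)→5500, (A,merge)→17020, (C,merge)→33580, (C,nl_idx)→37420, (A,nl)→97980 …(+1); best=4300 via (A,hash)
  {CDE}: card=48000; try (D,hash)→6380, (C,hash)→10480, (D,merge)→18180, (D,nl_idx)→59580, (C,merge)→87760, (C,nl_idx)→92800 …(+2); best=6380 via (D,hash)
  {ADE}: card=96000; try (D,hash)→7020, (A,hash)→9920, (D,merge)→34420, (A,merge)→87440, (D,nl_idx)→116620, (D,nl)→481420 …(+1); best=7020 via (D,hash)
  {ACDE}: card=768000; try (D,hash)→26700, (A,hash)→55500, (C,hash)→104700, (D,merge)→313300, (A,merge)→823020, (D,nl_idx)→925900 …(+5); best=26700 via (D,hash)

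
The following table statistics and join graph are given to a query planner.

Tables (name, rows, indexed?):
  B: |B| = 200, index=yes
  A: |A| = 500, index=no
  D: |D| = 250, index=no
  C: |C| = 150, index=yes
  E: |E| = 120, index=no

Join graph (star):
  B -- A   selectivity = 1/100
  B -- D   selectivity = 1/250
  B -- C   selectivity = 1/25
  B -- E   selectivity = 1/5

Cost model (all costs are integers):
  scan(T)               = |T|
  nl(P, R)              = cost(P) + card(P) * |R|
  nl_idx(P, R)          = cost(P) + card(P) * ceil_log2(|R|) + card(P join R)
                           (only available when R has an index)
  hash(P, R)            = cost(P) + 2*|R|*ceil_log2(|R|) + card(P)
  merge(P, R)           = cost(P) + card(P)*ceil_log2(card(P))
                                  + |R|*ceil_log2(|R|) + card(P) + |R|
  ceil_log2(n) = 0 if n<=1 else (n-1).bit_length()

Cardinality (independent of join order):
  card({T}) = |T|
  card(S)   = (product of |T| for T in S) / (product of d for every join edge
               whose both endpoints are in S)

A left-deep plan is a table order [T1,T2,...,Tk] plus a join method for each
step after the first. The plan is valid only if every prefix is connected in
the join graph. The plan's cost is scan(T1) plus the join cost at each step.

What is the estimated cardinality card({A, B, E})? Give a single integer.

Tables in S: A(500), B(200), E(120)
Edges inside S: B-A(d=100), B-E(d=5)
numerator = 500 * 200 * 120 = 12000000
denominator = 100 * 5 = 500
card(S) = 12000000 / 500 = 24000

24000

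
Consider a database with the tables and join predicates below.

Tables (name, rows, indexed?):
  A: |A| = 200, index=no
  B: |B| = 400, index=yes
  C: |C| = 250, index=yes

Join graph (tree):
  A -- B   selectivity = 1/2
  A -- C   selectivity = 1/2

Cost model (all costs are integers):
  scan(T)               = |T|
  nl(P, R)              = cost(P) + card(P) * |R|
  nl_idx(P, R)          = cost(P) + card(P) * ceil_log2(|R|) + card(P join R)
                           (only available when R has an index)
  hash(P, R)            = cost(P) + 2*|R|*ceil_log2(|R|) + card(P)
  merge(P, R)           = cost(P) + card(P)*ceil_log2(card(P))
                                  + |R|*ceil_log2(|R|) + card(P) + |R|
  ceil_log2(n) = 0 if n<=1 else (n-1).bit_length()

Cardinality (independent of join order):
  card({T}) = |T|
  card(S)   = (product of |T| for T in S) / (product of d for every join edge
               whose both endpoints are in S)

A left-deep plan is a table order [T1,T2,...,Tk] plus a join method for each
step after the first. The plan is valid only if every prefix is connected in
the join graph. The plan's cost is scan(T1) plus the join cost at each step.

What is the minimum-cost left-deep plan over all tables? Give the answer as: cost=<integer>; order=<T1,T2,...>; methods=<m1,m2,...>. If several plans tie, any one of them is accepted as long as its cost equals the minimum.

cost=35900; order=C,A,B; methods=hash,hash

Selinger DP (subsets sized 1..n):
  {A}: scan cost=200, card=200
  {B}: scan cost=400, card=400
  {C}: scan cost=250, card=250
  {AB}: card=40000; try (A,hash)→4000, (B,merge)→6000, (A,merge)→6200, (B,hash)→7600, (B,nl_idx)→42000, (B,nl)→80200 …(+1); best=4000 via (A,hash)
  {AC}: card=25000; try (A,hash)→3700, (C,merge)→4250, (A,merge)→4300, (C,hash)→4400, (C,nl_idx)→26800, (C,nl)→50200 …(+1); best=3700 via (A,hash)
  {ABC}: card=5000000; try (B,hash)→35900, (C,hash)→48000, (B,merge)→407700, (C,merge)→686250, (B,nl_idx)→5228700, (C,nl_idx)→5324000 …(+2); best=35900 via (B,hash)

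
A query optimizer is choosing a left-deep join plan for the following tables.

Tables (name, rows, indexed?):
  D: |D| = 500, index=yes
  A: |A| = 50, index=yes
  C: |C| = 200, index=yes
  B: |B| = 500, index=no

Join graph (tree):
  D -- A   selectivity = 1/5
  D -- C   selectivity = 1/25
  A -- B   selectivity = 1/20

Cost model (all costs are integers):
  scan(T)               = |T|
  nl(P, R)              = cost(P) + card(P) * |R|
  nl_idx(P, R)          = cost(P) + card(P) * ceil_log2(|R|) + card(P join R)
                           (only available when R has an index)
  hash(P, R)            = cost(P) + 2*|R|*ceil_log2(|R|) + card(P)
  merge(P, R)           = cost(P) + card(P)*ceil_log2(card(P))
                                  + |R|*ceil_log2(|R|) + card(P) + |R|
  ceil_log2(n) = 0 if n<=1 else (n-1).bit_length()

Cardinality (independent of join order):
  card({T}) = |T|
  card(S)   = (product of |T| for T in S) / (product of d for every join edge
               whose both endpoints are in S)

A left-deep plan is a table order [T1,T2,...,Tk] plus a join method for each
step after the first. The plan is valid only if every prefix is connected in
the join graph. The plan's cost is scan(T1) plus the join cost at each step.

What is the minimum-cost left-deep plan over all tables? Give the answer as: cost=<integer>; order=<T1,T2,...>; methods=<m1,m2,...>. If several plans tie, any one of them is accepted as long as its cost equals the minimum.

Selinger DP (subsets sized 1..n):
  {D}: scan cost=500, card=500
  {A}: scan cost=50, card=50
  {C}: scan cost=200, card=200
  {B}: scan cost=500, card=500
  {AD}: card=5000; try (A,hash)→1600, (D,merge)→5400, (D,nl_idx)→5500, (A,merge)→5850, (A,nl_idx)→8500, (D,hash)→9100 …(+2); best=1600 via (A,hash)
  {CD}: card=4000; try (C,hash)→4200, (D,nl_idx)→6000, (D,merge)→7000, (C,merge)→7300, (C,nl_idx)→8500, (D,hash)→9400 …(+2); best=4200 via (C,hash)
  {AB}: card=1250; try (A,hash)→1600, (A,nl_idx)→4750, (B,merge)→5400, (A,merge)→5850, (B,hash)→9100, (B,nl)→25050 …(+1); best=1600 via (A,hash)
  {ACD}: card=40000; try (A,hash)→8800, (C,hash)→9800, (A,merge)→56550, (A,nl_idx)→68200, (C,merge)→73400, (C,nl_idx)→81600 …(+2); best=8800 via (A,hash)
  {ABD}: card=125000; try (D,hash)→11850, (B,hash)→15600, (D,merge)→21600, (B,merge)→76600, (D,nl_idx)→137850, (D,nl)→626600 …(+1); best=11850 via (D,hash)
  {ABCD}: card=1000000; try (B,hash)→57800, (C,hash)→140050, (B,merge)→693800, (C,nl_idx)→2011850, (C,merge)→2263650, (B,nl)→20008800 …(+1); best=57800 via (B,hash)

cost=57800; order=D,C,A,B; methods=hash,hash,hash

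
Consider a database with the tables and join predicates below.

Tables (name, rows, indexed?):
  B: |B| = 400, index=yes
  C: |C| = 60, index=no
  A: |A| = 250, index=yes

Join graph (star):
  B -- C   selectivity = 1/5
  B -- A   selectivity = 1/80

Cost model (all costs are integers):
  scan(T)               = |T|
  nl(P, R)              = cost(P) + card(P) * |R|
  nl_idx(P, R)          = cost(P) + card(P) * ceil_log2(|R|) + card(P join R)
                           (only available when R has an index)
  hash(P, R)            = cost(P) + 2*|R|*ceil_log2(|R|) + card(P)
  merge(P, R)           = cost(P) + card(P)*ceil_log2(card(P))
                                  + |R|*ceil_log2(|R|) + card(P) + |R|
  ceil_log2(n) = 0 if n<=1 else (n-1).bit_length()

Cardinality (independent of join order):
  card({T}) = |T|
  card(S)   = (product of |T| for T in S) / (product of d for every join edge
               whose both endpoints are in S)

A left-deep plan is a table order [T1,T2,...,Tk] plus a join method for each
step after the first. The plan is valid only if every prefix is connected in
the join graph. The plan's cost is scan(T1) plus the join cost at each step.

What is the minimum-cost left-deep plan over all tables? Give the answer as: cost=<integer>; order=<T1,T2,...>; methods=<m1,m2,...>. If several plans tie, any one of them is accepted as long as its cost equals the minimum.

cost=5720; order=A,B,C; methods=nl_idx,hash

Selinger DP (subsets sized 1..n):
  {B}: scan cost=400, card=400
  {C}: scan cost=60, card=60
  {A}: scan cost=250, card=250
  {BC}: card=4800; try (C,hash)→1520, (B,merge)→4480, (C,merge)→4820, (B,nl_idx)→5400, (B,hash)→7320, (B,nl)→24060 …(+1); best=1520 via (C,hash)
  {AB}: card=1250; try (B,nl_idx)→3750, (A,hash)→4800, (A,nl_idx)→4850, (B,merge)→6500, (A,merge)→6650, (B,hash)→7700 …(+2); best=3750 via (B,nl_idx)
  {ABC}: card=15000; try (C,hash)→5720, (A,hash)→10320, (C,merge)→19170, (A,nl_idx)→54920, (A,merge)→70970, (C,nl)→78750 …(+1); best=5720 via (C,hash)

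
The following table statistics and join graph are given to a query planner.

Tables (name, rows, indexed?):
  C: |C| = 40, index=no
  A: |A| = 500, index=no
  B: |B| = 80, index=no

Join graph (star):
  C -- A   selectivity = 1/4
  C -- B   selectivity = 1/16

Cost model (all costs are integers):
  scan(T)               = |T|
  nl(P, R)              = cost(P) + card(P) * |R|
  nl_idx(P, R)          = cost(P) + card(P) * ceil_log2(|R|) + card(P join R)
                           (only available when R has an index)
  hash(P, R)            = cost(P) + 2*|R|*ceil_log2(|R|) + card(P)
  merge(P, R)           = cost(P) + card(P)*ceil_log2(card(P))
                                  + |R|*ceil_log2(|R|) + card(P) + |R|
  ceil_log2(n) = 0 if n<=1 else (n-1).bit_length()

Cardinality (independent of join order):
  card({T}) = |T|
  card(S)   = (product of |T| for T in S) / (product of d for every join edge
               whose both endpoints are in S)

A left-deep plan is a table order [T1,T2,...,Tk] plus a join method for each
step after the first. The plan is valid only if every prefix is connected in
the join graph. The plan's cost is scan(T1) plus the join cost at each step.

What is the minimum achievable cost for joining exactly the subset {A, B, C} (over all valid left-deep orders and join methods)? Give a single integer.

Selinger DP over subsets of {A,B,C}:
  {C}: scan cost=40, card=40
  {A}: scan cost=500, card=500
  {B}: scan cost=80, card=80
  {AC}: card=5000; try (C,hash)→1480, (A,merge)→5320, (C,merge)→5780, (A,hash)→9080, (A,nl)→20040, (C,nl)→20500; best=1480 via (C,hash)
  {BC}: card=200; try (C,hash)→640, (B,merge)→960, (C,merge)→1000, (B,hash)→1200, (B,nl)→3240, (C,nl)→3280; best=640 via (C,hash)
  {ABC}: card=25000; try (A,merge)→7440, (B,hash)→7600, (A,hash)→9840, (B,merge)→72120, (A,nl)→100640, (B,nl)→401480; best=7440 via (A,merge)

7440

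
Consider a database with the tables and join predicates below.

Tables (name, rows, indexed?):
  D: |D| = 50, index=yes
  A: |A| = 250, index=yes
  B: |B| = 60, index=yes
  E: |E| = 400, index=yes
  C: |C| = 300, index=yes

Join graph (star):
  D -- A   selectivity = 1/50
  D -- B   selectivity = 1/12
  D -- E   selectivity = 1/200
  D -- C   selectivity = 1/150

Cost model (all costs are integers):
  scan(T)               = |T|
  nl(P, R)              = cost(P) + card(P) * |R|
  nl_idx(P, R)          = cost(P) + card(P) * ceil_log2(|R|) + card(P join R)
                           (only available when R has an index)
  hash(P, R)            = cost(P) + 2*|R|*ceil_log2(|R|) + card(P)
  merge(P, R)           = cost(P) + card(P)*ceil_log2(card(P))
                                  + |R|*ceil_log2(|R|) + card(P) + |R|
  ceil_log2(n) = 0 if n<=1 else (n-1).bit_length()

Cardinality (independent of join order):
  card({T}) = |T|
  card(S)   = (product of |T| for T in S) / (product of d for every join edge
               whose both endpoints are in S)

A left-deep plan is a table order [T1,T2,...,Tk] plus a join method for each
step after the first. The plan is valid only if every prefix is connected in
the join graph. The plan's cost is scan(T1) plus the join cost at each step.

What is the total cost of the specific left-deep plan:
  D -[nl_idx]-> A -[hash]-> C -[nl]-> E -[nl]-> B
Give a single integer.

step 1: scan D: cost=50, card=50
step 2: join A via nl_idx
    card(P join A) = 50*250/(50) = 250
    cost = 50 + 50*8 + 250 = 700
step 3: join C via hash
    card(P join C) = 250*300/(150) = 500
    cost = 700 + 2*300*9 + 250 = 6350
step 4: join E via nl
    card(P join E) = 500*400/(200) = 1000
    cost = 6350 + 500*400 = 206350
step 5: join B via nl
    card(P join B) = 1000*60/(12) = 5000
    cost = 206350 + 1000*60 = 266350

266350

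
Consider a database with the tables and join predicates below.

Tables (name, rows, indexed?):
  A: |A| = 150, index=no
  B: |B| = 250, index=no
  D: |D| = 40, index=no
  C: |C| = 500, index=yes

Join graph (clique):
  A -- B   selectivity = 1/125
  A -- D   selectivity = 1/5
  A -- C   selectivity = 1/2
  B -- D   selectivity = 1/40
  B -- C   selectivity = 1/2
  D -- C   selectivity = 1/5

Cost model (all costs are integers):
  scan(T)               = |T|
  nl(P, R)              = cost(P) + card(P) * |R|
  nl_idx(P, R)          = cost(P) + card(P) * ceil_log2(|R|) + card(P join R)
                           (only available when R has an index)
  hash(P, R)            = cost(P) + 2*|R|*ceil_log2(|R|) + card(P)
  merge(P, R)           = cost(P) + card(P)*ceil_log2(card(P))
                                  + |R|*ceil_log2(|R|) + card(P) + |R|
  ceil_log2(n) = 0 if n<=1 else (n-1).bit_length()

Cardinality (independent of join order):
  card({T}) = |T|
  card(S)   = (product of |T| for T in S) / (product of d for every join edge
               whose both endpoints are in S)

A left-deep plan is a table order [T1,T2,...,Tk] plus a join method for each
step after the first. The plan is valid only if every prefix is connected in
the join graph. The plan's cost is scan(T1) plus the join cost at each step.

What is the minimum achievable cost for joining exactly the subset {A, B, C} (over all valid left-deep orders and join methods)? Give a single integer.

Selinger DP over subsets of {A,B,C}:
  {A}: scan cost=150, card=150
  {B}: scan cost=250, card=250
  {C}: scan cost=500, card=500
  {AB}: card=300; try (A,hash)→2900, (B,merge)→3750, (A,merge)→3850, (B,hash)→4300, (B,nl)→37650, (A,nl)→37750; best=2900 via (A,hash)
  {AC}: card=37500; try (A,hash)→3400, (C,merge)→6500, (A,merge)→6850, (C,hash)→9300, (C,nl_idx)→39000, (C,nl)→75150 …(+1); best=3400 via (A,hash)
  {BC}: card=62500; try (B,hash)→5000, (C,merge)→7500, (B,merge)→7750, (C,hash)→9500, (C,nl_idx)→65000, (C,nl)→125250 …(+1); best=5000 via (B,hash)
  {ABC}: card=37500; try (C,merge)→10900, (C,hash)→12200, (C,nl_idx)→43100, (B,hash)→44900, (A,hash)→69900, (C,nl)→152900 …(+4); best=10900 via (C,merge)

10900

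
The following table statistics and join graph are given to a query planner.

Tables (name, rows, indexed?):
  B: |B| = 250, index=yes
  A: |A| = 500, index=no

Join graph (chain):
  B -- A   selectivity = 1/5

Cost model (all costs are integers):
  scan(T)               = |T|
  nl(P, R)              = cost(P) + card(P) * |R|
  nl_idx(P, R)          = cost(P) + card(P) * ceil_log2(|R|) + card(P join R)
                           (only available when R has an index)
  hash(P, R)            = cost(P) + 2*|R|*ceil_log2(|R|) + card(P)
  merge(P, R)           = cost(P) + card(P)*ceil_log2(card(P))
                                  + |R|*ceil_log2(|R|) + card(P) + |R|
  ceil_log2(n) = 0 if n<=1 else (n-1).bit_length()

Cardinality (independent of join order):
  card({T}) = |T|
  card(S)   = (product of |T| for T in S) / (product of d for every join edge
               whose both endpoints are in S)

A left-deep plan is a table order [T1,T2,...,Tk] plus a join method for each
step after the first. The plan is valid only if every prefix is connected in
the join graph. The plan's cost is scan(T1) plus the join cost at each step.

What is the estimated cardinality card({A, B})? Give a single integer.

Tables in S: A(500), B(250)
Edges inside S: B-A(d=5)
numerator = 500 * 250 = 125000
denominator = 5 = 5
card(S) = 125000 / 5 = 25000

25000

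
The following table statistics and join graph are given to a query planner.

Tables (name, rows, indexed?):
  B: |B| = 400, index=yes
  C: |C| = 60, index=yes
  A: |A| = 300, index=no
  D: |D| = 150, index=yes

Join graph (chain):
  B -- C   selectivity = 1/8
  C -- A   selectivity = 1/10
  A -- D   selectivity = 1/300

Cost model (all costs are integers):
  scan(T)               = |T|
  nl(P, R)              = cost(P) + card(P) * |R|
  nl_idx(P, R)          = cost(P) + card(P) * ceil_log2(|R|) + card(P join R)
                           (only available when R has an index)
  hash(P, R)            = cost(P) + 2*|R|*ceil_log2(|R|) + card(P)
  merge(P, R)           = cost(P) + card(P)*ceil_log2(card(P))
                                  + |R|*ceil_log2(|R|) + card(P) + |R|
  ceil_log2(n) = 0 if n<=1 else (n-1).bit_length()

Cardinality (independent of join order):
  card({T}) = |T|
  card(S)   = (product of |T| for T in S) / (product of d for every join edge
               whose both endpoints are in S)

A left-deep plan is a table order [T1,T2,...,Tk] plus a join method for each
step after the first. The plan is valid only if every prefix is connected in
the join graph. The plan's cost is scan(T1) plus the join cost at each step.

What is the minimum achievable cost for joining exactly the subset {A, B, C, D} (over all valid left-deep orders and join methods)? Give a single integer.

Selinger DP over subsets of {A,B,C,D}:
  {B}: scan cost=400, card=400
  {C}: scan cost=60, card=60
  {A}: scan cost=300, card=300
  {D}: scan cost=150, card=150
  {BC}: card=3000; try (C,hash)→1520, (B,nl_idx)→3600, (B,merge)→4480, (C,merge)→4820, (C,nl_idx)→5800, (B,hash)→7320 …(+2); best=1520 via (C,hash)
  {AC}: card=1800; try (C,hash)→1320, (A,merge)→3480, (C,merge)→3720, (C,nl_idx)→3900, (A,hash)→5520, (A,nl)→18060 …(+1); best=1320 via (C,hash)
  {AD}: card=150; try (D,nl_idx)→2850, (D,hash)→3000, (A,merge)→4500, (D,merge)→4650, (A,hash)→5700, (A,nl)→45150 …(+1); best=2850 via (D,nl_idx)
  {ABC}: card=90000; try (A,hash)→9920, (B,hash)→10320, (B,merge)→26920, (A,merge)→43520, (B,nl_idx)→107520, (B,nl)→721320 …(+1); best=9920 via (A,hash)
  {ACD}: card=900; try (C,hash)→3720, (C,merge)→4620, (C,nl_idx)→4650, (D,hash)→5520, (C,nl)→11850, (D,nl_idx)→16620 …(+2); best=3720 via (C,hash)
  {ABCD}: card=45000; try (B,hash)→11820, (B,merge)→17620, (B,nl_idx)→56820, (D,hash)→102320, (B,nl)→363720, (D,nl_idx)→774920 …(+2); best=11820 via (B,hash)

11820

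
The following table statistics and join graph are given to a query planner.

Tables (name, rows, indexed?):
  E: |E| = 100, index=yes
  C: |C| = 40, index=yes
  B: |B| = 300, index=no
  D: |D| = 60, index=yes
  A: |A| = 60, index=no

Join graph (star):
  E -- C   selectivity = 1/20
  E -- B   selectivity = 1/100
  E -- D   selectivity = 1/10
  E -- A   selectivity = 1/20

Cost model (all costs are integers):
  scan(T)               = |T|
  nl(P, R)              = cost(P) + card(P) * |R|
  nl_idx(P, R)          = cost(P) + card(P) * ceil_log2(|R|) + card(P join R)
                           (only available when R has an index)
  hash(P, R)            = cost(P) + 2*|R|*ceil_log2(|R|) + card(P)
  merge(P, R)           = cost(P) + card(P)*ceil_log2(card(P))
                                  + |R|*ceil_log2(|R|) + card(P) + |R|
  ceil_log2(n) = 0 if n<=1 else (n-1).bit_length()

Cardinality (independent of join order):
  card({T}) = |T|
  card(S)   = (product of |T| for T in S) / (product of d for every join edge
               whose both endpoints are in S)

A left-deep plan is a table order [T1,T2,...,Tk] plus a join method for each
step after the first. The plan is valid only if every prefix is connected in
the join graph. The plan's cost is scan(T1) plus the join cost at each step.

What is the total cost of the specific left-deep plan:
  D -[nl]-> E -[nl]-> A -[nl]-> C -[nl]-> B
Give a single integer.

step 1: scan D: cost=60, card=60
step 2: join E via nl
    card(P join E) = 60*100/(10) = 600
    cost = 60 + 60*100 = 6060
step 3: join A via nl
    card(P join A) = 600*60/(20) = 1800
    cost = 6060 + 600*60 = 42060
step 4: join C via nl
    card(P join C) = 1800*40/(20) = 3600
    cost = 42060 + 1800*40 = 114060
step 5: join B via nl
    card(P join B) = 3600*300/(100) = 10800
    cost = 114060 + 3600*300 = 1194060

1194060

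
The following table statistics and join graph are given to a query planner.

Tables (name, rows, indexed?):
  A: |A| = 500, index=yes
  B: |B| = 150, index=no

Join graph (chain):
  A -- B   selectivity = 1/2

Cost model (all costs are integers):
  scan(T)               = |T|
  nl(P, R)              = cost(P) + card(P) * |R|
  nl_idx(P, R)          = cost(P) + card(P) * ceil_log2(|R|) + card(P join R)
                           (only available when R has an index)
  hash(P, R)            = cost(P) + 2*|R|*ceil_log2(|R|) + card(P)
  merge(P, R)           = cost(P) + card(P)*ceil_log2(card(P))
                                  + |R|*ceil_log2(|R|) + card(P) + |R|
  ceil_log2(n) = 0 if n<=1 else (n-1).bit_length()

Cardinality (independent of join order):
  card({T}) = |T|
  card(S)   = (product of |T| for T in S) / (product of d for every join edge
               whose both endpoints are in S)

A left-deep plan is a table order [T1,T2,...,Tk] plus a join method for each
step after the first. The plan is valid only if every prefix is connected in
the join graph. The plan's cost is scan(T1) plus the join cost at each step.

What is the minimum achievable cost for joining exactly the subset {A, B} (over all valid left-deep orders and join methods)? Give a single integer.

Selinger DP over subsets of {A,B}:
  {A}: scan cost=500, card=500
  {B}: scan cost=150, card=150
  {AB}: card=37500; try (B,hash)→3400, (A,merge)→6500, (B,merge)→6850, (A,hash)→9300, (A,nl_idx)→39000, (A,nl)→75150 …(+1); best=3400 via (B,hash)

3400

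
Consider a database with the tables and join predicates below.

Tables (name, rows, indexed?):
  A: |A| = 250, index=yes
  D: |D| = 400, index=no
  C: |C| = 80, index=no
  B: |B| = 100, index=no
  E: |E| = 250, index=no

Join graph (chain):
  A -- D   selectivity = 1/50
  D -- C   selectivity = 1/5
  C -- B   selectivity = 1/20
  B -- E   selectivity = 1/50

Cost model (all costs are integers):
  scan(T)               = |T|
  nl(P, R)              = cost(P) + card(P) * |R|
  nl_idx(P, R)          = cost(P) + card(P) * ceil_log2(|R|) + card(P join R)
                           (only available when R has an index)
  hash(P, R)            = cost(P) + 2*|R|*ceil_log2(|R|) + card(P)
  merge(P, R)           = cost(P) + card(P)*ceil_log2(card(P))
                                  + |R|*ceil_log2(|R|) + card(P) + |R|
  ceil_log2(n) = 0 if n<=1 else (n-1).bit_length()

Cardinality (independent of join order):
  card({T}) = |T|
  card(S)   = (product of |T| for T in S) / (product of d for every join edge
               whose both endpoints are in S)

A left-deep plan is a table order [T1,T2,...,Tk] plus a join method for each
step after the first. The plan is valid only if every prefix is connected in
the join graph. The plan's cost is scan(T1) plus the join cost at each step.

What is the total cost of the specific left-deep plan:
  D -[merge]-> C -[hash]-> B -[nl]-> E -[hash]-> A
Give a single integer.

8176840

step 1: scan D: cost=400, card=400
step 2: join C via merge
    card(P join C) = 400*80/(5) = 6400
    cost = 400 + 400*9 + 80*7 + 400 + 80 = 5040
step 3: join B via hash
    card(P join B) = 6400*100/(20) = 32000
    cost = 5040 + 2*100*7 + 6400 = 12840
step 4: join E via nl
    card(P join E) = 32000*250/(50) = 160000
    cost = 12840 + 32000*250 = 8012840
step 5: join A via hash
    card(P join A) = 160000*250/(50) = 800000
    cost = 8012840 + 2*250*8 + 160000 = 8176840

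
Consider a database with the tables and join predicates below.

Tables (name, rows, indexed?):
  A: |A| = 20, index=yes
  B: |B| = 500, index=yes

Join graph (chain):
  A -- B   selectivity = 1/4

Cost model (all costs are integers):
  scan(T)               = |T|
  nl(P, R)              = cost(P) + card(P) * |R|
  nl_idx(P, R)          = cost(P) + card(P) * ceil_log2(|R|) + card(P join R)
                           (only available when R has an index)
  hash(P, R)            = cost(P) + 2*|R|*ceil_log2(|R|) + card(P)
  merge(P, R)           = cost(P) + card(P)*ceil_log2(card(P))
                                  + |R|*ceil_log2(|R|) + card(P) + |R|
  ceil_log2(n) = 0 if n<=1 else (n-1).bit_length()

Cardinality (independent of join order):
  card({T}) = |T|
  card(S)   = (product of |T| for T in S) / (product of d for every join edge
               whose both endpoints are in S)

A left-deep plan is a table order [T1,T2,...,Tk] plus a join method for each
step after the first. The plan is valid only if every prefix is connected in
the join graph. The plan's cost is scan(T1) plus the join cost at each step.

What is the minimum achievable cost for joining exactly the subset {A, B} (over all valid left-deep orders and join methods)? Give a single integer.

Selinger DP over subsets of {A,B}:
  {A}: scan cost=20, card=20
  {B}: scan cost=500, card=500
  {AB}: card=2500; try (A,hash)→1200, (B,nl_idx)→2700, (B,merge)→5140, (A,nl_idx)→5500, (A,merge)→5620, (B,hash)→9040 …(+2); best=1200 via (A,hash)

1200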